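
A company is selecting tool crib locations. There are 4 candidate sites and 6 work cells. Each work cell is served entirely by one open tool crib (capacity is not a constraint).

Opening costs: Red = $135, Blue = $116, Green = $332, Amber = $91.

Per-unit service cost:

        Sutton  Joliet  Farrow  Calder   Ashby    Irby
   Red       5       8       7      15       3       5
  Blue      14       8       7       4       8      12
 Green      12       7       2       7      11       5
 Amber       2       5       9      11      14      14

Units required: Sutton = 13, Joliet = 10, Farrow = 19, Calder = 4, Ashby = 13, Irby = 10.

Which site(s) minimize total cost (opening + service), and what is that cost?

Open Red only; minimum total cost 562.

For any fixed open set, each work cell goes to its cheapest open site; total = fixed + service.
{Red}: Sutton→Red 5·13=65, Joliet→Red 8·10=80, Farrow→Red 7·19=133, Calder→Red 15·4=60, Ashby→Red 3·13=39, Irby→Red 5·10=50. Service 427; fixed 135; total 562.
{Red, Amber}: service 342 + fixed 226 = 568
{Red, Blue}: Sutton→Red 5·13=65, Joliet→Red 8·10=80, Farrow→Red 7·19=133, Calder→Blue 4·4=16, Ashby→Red 3·13=39, Irby→Red 5·10=50. Service 383; fixed 251; total 634.
{Red, Blue, Green, Amber}: service 219 + fixed 674 = 893
No other subset beats 562.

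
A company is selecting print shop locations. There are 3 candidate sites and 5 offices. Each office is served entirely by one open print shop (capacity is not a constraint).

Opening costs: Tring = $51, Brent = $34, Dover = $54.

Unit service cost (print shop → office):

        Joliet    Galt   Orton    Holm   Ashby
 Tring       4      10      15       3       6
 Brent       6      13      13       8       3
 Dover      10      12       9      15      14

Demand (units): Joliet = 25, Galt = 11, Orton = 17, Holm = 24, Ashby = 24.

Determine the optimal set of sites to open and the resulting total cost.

Open Tring, Brent and Dover; minimum total cost 646.

For any fixed open set, each office goes to its cheapest open site; total = fixed + service.
{Tring, Brent, Dover}: Joliet→Tring 4·25=100, Galt→Tring 10·11=110, Orton→Dover 9·17=153, Holm→Tring 3·24=72, Ashby→Brent 3·24=72. Service 507; fixed 139; total 646.
{Tring, Brent}: Joliet→Tring 4·25=100, Galt→Tring 10·11=110, Orton→Brent 13·17=221, Holm→Tring 3·24=72, Ashby→Brent 3·24=72. Service 575; fixed 85; total 660.
{Tring, Dover}: service 579 + fixed 105 = 684
{Brent}: Joliet→Brent 6·25=150, Galt→Brent 13·11=143, Orton→Brent 13·17=221, Holm→Brent 8·24=192, Ashby→Brent 3·24=72. Service 778; fixed 34; total 812.
No other subset beats 646.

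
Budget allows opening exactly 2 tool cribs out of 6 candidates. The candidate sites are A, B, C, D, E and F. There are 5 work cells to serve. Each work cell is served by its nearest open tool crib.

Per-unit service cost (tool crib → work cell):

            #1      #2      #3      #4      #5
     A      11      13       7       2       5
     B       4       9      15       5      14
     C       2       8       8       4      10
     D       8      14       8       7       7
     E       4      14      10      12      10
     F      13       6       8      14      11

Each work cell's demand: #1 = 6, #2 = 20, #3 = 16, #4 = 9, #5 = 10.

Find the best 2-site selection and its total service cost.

With exactly 2 open, each work cell uses its cheapest among the chosen.
{A, C}: #1→C 2·6=12, #2→C 8·20=160, #3→A 7·16=112, #4→A 2·9=18, #5→A 5·10=50. Service cost 352.
{A, F}: service cost 366
{A, B}: service cost 384
Among all 15 size-2 choices, {A, C} is lowest.

Choose A and C; total service cost 352.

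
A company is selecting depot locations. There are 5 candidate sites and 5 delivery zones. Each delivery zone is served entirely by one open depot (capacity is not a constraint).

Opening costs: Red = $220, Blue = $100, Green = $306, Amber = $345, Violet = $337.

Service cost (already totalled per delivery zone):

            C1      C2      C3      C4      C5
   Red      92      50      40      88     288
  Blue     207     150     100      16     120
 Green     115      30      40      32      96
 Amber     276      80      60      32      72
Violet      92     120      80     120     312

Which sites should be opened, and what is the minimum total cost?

For any fixed open set, each delivery zone goes to its cheapest open site; total = fixed + service.
{Green}: C1→Green 115, C2→Green 30, C3→Green 40, C4→Green 32, C5→Green 96. Service 313; fixed 306; total 619.
{Red, Blue}: service 318 + fixed 320 = 638
{Blue}: service 593 + fixed 100 = 693
{Red, Blue, Green, Amber, Violet}: C1→Red 92, C2→Green 30, C3→Red 40, C4→Blue 16, C5→Amber 72. Service 250; fixed 1308; total 1558.
No other subset beats 619.

Open Green only; minimum total cost 619.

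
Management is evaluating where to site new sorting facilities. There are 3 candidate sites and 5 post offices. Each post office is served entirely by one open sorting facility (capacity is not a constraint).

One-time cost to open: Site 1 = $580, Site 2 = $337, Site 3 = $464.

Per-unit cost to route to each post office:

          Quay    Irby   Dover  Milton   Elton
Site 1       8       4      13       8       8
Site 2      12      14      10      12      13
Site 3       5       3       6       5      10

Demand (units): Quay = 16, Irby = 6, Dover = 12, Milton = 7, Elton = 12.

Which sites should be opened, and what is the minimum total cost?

Open Site 3 only; minimum total cost 789.

For any fixed open set, each post office goes to its cheapest open site; total = fixed + service.
{Site 3}: Quay→Site 3 5·16=80, Irby→Site 3 3·6=18, Dover→Site 3 6·12=72, Milton→Site 3 5·7=35, Elton→Site 3 10·12=120. Service 325; fixed 464; total 789.
{Site 2}: service 636 + fixed 337 = 973
{Site 1}: service 460 + fixed 580 = 1040
{Site 1, Site 2, Site 3}: service 301 + fixed 1381 = 1682
(All 7 nonempty subsets were checked; Site 3 only is lowest.)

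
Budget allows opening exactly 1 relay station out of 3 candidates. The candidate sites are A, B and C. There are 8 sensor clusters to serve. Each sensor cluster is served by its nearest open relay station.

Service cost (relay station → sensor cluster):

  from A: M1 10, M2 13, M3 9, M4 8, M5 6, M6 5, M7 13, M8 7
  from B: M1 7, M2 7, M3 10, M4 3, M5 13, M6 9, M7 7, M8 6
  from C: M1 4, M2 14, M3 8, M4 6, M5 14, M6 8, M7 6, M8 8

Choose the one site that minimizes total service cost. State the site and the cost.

With exactly 1 open, each sensor cluster uses its cheapest among the chosen.
{B}: M1→B 7, M2→B 7, M3→B 10, M4→B 3, M5→B 13, M6→B 9, M7→B 7, M8→B 6. Service cost 62.
{C}: service cost 68
{A}: service cost 71
Among all 3 size-1 choices, {B} is lowest.

Choose B only; total service cost 62.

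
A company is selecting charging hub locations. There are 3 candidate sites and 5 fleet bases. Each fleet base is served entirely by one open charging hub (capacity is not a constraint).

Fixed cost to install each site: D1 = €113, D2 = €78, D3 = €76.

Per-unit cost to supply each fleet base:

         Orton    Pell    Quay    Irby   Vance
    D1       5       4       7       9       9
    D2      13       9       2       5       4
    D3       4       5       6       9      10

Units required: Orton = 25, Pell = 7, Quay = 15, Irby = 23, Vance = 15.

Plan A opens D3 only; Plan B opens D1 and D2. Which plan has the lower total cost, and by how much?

Plan B is cheaper by 109.

Plan A: {D3}: Orton→D3 4·25=100, Pell→D3 5·7=35, Quay→D3 6·15=90, Irby→D3 9·23=207, Vance→D3 10·15=150. Service 582; fixed 76; total 658.
Plan B: {D1, D2}: Orton→D1 5·25=125, Pell→D1 4·7=28, Quay→D2 2·15=30, Irby→D2 5·23=115, Vance→D2 4·15=60. Service 358; fixed 191; total 549.
Difference: |658 − 549| = 109.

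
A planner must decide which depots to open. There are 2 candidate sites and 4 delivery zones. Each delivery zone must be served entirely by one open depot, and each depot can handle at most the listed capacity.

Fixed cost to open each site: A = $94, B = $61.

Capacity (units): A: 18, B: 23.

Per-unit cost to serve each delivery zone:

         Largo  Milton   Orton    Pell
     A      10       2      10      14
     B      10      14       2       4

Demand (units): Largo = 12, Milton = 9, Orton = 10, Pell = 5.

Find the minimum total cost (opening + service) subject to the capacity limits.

Open {A, B}: Largo→B 10·12=120, Milton→A 2·9=18, Orton→B 2·10=20, Pell→A 14·5=70.
Loads: A carries 14/18, B carries 22/23. Service 228; fixed 155; total 383.
Next best feasible plan costs 491.

Minimum total cost: 383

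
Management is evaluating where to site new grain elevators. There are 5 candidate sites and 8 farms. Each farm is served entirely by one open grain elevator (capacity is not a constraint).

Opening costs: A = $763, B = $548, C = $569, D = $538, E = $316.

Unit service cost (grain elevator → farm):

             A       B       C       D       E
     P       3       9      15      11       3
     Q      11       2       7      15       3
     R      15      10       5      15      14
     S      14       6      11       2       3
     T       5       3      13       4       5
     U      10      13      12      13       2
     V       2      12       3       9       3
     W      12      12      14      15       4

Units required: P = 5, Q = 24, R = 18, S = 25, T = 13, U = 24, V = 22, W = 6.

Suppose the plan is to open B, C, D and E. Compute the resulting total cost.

Total cost: 2351

Each farm is assigned to its cheapest site among the open ones.
{B, C, D, E}: P→E 3·5=15, Q→B 2·24=48, R→C 5·18=90, S→D 2·25=50, T→B 3·13=39, U→E 2·24=48, V→C 3·22=66, W→E 4·6=24. Service 380; fixed 1971; total 2351.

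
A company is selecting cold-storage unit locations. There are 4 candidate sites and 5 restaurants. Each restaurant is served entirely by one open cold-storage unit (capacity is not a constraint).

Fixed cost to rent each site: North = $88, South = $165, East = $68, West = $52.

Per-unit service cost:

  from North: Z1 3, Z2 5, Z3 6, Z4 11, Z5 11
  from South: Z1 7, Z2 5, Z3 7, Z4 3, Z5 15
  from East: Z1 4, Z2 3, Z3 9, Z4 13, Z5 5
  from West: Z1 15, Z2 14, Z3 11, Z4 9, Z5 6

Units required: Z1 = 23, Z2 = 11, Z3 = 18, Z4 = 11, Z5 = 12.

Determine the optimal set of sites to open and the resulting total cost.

Open North and West; minimum total cost 543.

For any fixed open set, each restaurant goes to its cheapest open site; total = fixed + service.
{North, West}: Z1→North 3·23=69, Z2→North 5·11=55, Z3→North 6·18=108, Z4→West 9·11=99, Z5→West 6·12=72. Service 403; fixed 140; total 543.
{North, East}: Z1→North 3·23=69, Z2→East 3·11=33, Z3→North 6·18=108, Z4→North 11·11=121, Z5→East 5·12=60. Service 391; fixed 156; total 547.
{East}: service 490 + fixed 68 = 558
{North, South, East, West}: service 303 + fixed 373 = 676
No other subset beats 543.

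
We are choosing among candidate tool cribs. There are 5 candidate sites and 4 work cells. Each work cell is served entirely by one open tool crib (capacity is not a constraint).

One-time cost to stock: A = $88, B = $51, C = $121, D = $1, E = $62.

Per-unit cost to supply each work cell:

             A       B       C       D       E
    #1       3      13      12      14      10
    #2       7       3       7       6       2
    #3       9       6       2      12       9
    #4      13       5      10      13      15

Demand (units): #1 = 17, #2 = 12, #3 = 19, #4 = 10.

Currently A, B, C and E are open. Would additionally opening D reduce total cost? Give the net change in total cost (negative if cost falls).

Current service cost with {A, B, C, E}: 163.
Adding D: each work cell re-picks its cheapest; new service cost 163, saving 0.
Extra fixed cost: 1. Net change = 1 − 0 = 1.
(Totals: 485 → 486.)

No — net change +1 (cost rises by 1).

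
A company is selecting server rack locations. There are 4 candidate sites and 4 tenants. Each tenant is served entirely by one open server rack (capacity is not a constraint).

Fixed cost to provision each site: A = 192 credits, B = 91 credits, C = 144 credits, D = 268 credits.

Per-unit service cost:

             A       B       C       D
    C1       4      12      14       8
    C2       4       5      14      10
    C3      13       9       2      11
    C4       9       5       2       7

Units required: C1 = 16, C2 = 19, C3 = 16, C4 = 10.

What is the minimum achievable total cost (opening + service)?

For any fixed open set, each tenant goes to its cheapest open site; total = fixed + service.
{A, C}: C1→A 4·16=64, C2→A 4·19=76, C3→C 2·16=32, C4→C 2·10=20. Service 192; fixed 336; total 528.
{B}: C1→B 12·16=192, C2→B 5·19=95, C3→B 9·16=144, C4→B 5·10=50. Service 481; fixed 91; total 572.
{B, C}: service 339 + fixed 235 = 574
{A, B, C, D}: service 192 + fixed 695 = 887
No other subset beats 528.

Minimum total cost: 528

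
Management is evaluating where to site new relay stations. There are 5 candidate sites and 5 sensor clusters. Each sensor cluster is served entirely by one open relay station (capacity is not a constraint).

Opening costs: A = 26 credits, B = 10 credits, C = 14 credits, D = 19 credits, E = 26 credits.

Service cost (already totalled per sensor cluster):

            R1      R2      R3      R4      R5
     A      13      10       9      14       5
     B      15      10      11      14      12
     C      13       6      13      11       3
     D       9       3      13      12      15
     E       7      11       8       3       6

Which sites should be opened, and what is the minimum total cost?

Open C only; minimum total cost 60.

For any fixed open set, each sensor cluster goes to its cheapest open site; total = fixed + service.
{C}: R1→C 13, R2→C 6, R3→C 13, R4→C 11, R5→C 3. Service 46; fixed 14; total 60.
{E}: R1→E 7, R2→E 11, R3→E 8, R4→E 3, R5→E 6. Service 35; fixed 26; total 61.
{C, E}: service 27 + fixed 40 = 67
{A, B, C, D, E}: R1→E 7, R2→D 3, R3→E 8, R4→E 3, R5→C 3. Service 24; fixed 95; total 119.
No other subset beats 60.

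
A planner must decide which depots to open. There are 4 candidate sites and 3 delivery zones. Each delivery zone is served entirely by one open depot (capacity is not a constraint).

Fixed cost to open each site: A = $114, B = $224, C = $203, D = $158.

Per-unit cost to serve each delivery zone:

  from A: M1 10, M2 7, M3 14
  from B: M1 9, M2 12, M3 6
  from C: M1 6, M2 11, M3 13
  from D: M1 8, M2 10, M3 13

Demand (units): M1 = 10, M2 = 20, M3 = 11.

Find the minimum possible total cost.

For any fixed open set, each delivery zone goes to its cheapest open site; total = fixed + service.
{A}: M1→A 10·10=100, M2→A 7·20=140, M3→A 14·11=154. Service 394; fixed 114; total 508.
{D}: service 423 + fixed 158 = 581
{B}: service 396 + fixed 224 = 620
{A, B, C, D}: service 266 + fixed 699 = 965
No other subset beats 508.

Minimum total cost: 508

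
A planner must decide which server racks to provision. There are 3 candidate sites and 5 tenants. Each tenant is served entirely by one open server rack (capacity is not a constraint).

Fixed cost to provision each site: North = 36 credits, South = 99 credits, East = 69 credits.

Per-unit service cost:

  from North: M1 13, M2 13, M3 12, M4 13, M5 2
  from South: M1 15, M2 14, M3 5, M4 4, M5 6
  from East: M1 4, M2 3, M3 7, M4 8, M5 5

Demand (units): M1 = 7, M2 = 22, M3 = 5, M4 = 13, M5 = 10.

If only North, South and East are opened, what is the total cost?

Each tenant is assigned to its cheapest site among the open ones.
{North, South, East}: M1→East 4·7=28, M2→East 3·22=66, M3→South 5·5=25, M4→South 4·13=52, M5→North 2·10=20. Service 191; fixed 204; total 395.

Total cost: 395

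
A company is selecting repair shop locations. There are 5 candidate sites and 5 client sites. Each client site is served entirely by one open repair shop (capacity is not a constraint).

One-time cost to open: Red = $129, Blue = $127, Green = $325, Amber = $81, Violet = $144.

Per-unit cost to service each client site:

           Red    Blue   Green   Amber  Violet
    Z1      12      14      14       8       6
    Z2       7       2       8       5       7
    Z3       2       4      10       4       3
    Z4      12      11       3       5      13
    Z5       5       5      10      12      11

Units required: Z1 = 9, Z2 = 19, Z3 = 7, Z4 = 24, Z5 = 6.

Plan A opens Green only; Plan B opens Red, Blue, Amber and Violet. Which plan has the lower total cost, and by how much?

Plan A: {Green}: Z1→Green 14·9=126, Z2→Green 8·19=152, Z3→Green 10·7=70, Z4→Green 3·24=72, Z5→Green 10·6=60. Service 480; fixed 325; total 805.
Plan B: {Red, Blue, Amber, Violet}: Z1→Violet 6·9=54, Z2→Blue 2·19=38, Z3→Red 2·7=14, Z4→Amber 5·24=120, Z5→Red 5·6=30. Service 256; fixed 481; total 737.
Difference: |805 − 737| = 68.

Plan B is cheaper by 68.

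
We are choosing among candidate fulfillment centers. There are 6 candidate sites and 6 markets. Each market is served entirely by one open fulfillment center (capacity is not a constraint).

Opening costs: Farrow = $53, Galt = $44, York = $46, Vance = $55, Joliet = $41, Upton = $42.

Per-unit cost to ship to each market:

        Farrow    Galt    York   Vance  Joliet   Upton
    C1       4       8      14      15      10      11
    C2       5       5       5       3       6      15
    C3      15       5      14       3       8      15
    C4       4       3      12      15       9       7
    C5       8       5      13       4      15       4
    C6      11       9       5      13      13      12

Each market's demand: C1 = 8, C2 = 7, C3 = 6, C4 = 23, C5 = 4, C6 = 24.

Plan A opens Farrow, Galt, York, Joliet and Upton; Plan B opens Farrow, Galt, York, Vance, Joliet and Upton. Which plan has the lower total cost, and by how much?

Plan A is cheaper by 29.

Plan A: {Farrow, Galt, York, Joliet, Upton}: C1→Farrow 4·8=32, C2→Farrow 5·7=35, C3→Galt 5·6=30, C4→Galt 3·23=69, C5→Upton 4·4=16, C6→York 5·24=120. Service 302; fixed 226; total 528.
Plan B: {Farrow, Galt, York, Vance, Joliet, Upton}: C1→Farrow 4·8=32, C2→Vance 3·7=21, C3→Vance 3·6=18, C4→Galt 3·23=69, C5→Vance 4·4=16, C6→York 5·24=120. Service 276; fixed 281; total 557.
Difference: |528 − 557| = 29.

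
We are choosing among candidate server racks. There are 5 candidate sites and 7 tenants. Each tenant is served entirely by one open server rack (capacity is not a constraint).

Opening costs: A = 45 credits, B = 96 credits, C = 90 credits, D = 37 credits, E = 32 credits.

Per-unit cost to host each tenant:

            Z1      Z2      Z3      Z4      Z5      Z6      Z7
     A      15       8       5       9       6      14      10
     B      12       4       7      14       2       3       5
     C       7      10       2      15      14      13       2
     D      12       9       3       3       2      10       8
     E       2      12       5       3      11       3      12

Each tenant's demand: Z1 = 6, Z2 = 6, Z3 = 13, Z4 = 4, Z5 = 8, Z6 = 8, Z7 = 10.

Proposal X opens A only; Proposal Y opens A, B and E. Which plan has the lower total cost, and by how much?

Proposal X: {A}: Z1→A 15·6=90, Z2→A 8·6=48, Z3→A 5·13=65, Z4→A 9·4=36, Z5→A 6·8=48, Z6→A 14·8=112, Z7→A 10·10=100. Service 499; fixed 45; total 544.
Proposal Y: {A, B, E}: Z1→E 2·6=12, Z2→B 4·6=24, Z3→A 5·13=65, Z4→E 3·4=12, Z5→B 2·8=16, Z6→B 3·8=24, Z7→B 5·10=50. Service 203; fixed 173; total 376.
Difference: |544 − 376| = 168.

Proposal Y is cheaper by 168.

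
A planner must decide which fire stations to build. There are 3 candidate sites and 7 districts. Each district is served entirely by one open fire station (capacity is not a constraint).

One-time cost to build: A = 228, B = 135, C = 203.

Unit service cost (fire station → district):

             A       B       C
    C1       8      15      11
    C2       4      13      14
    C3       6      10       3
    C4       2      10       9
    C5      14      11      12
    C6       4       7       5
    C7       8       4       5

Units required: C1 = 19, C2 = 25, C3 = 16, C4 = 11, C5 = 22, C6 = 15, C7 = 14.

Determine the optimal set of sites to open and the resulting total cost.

Open A only; minimum total cost 1078.

For any fixed open set, each district goes to its cheapest open site; total = fixed + service.
{A}: C1→A 8·19=152, C2→A 4·25=100, C3→A 6·16=96, C4→A 2·11=22, C5→A 14·22=308, C6→A 4·15=60, C7→A 8·14=112. Service 850; fixed 228; total 1078.
{A, B}: C1→A 8·19=152, C2→A 4·25=100, C3→A 6·16=96, C4→A 2·11=22, C5→B 11·22=242, C6→A 4·15=60, C7→B 4·14=56. Service 728; fixed 363; total 1091.
{A, C}: C1→A 8·19=152, C2→A 4·25=100, C3→C 3·16=48, C4→A 2·11=22, C5→C 12·22=264, C6→A 4·15=60, C7→C 5·14=70. Service 716; fixed 431; total 1147.
{A, B, C}: service 680 + fixed 566 = 1246
No other subset beats 1078.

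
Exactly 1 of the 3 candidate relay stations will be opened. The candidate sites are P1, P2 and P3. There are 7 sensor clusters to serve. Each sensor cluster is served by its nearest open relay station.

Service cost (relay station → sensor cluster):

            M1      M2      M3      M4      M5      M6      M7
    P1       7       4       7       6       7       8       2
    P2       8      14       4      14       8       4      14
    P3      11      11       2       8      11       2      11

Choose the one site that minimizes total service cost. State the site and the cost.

With exactly 1 open, each sensor cluster uses its cheapest among the chosen.
{P1}: M1→P1 7, M2→P1 4, M3→P1 7, M4→P1 6, M5→P1 7, M6→P1 8, M7→P1 2. Service cost 41.
{P3}: service cost 56
{P2}: service cost 66
Among all 3 size-1 choices, {P1} is lowest.

Choose P1 only; total service cost 41.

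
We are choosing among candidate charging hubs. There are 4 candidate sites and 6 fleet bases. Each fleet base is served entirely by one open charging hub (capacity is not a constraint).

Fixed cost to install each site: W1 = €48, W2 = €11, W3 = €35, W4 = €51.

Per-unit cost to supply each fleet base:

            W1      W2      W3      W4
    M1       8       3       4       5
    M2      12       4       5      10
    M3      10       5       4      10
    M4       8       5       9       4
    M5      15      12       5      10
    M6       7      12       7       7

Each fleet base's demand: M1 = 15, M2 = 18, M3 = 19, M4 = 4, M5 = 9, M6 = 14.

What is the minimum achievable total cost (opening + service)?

Minimum total cost: 402

For any fixed open set, each fleet base goes to its cheapest open site; total = fixed + service.
{W2, W3}: M1→W2 3·15=45, M2→W2 4·18=72, M3→W3 4·19=76, M4→W2 5·4=20, M5→W3 5·9=45, M6→W3 7·14=98. Service 356; fixed 46; total 402.
{W3}: service 405 + fixed 35 = 440
{W2, W3, W4}: service 352 + fixed 97 = 449
{W1, W2, W3, W4}: service 352 + fixed 145 = 497
(All 15 nonempty subsets were checked; W2 and W3 is lowest.)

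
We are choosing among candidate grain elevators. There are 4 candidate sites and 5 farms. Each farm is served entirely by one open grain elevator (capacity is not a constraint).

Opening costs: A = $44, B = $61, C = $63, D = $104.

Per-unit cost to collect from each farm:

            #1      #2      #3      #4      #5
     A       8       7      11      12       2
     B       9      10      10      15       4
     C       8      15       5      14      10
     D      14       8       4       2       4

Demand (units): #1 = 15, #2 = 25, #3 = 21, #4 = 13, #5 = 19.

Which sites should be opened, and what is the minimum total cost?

Open A and D; minimum total cost 591.

For any fixed open set, each farm goes to its cheapest open site; total = fixed + service.
{A, D}: #1→A 8·15=120, #2→A 7·25=175, #3→D 4·21=84, #4→D 2·13=26, #5→A 2·19=38. Service 443; fixed 148; total 591.
{A, B, D}: service 443 + fixed 209 = 652
{A, C, D}: #1→A 8·15=120, #2→A 7·25=175, #3→D 4·21=84, #4→D 2·13=26, #5→A 2·19=38. Service 443; fixed 211; total 654.
{A, B, C, D}: #1→A 8·15=120, #2→A 7·25=175, #3→D 4·21=84, #4→D 2·13=26, #5→A 2·19=38. Service 443; fixed 272; total 715.
No other subset beats 591.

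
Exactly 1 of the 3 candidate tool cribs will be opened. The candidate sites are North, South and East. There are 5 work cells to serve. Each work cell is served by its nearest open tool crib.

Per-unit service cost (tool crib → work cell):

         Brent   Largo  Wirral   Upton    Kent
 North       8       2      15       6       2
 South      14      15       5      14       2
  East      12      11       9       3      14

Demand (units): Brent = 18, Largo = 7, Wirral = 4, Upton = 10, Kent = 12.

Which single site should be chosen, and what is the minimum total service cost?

Choose North only; total service cost 302.

With exactly 1 open, each work cell uses its cheapest among the chosen.
{North}: Brent→North 8·18=144, Largo→North 2·7=14, Wirral→North 15·4=60, Upton→North 6·10=60, Kent→North 2·12=24. Service cost 302.
{East}: service cost 527
{South}: service cost 541
Among all 3 size-1 choices, {North} is lowest.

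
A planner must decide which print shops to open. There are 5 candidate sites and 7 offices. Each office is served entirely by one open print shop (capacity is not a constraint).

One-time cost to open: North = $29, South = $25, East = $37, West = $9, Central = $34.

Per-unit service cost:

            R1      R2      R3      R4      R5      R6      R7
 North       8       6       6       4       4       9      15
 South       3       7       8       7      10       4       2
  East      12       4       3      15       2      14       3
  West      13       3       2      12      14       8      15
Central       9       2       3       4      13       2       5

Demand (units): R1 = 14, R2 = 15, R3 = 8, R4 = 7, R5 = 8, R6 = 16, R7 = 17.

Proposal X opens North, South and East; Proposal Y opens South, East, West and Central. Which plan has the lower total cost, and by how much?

Proposal X: {North, South, East}: R1→South 3·14=42, R2→East 4·15=60, R3→East 3·8=24, R4→North 4·7=28, R5→East 2·8=16, R6→South 4·16=64, R7→South 2·17=34. Service 268; fixed 91; total 359.
Proposal Y: {South, East, West, Central}: R1→South 3·14=42, R2→Central 2·15=30, R3→West 2·8=16, R4→Central 4·7=28, R5→East 2·8=16, R6→Central 2·16=32, R7→South 2·17=34. Service 198; fixed 105; total 303.
Difference: |359 − 303| = 56.

Proposal Y is cheaper by 56.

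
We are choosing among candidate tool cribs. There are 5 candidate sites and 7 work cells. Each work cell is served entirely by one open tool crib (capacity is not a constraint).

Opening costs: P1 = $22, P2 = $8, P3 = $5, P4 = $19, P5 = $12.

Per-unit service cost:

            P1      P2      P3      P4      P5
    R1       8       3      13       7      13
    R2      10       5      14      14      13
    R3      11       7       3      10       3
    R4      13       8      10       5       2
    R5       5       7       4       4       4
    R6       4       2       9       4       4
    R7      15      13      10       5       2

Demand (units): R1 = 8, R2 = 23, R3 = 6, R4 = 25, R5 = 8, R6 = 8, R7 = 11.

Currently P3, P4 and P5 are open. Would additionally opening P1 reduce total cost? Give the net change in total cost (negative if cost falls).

Yes — net change −47 (cost falls by 47).

Current service cost with {P3, P4, P5}: 509.
Adding P1: each work cell re-picks its cheapest; new service cost 440, saving 69.
Extra fixed cost: 22. Net change = 22 − 69 = -47.
(Totals: 545 → 498.)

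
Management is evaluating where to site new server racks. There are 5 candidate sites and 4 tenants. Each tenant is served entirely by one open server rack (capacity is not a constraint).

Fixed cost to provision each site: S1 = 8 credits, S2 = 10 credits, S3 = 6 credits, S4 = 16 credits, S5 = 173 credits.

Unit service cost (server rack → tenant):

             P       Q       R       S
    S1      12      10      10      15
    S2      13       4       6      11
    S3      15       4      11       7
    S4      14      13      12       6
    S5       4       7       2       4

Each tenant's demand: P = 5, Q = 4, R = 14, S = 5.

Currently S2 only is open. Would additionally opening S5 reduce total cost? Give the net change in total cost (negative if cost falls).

Current service cost with {S2}: 220.
Adding S5: each tenant re-picks its cheapest; new service cost 84, saving 136.
Extra fixed cost: 173. Net change = 173 − 136 = 37.
(Totals: 230 → 267.)

No — net change +37 (cost rises by 37).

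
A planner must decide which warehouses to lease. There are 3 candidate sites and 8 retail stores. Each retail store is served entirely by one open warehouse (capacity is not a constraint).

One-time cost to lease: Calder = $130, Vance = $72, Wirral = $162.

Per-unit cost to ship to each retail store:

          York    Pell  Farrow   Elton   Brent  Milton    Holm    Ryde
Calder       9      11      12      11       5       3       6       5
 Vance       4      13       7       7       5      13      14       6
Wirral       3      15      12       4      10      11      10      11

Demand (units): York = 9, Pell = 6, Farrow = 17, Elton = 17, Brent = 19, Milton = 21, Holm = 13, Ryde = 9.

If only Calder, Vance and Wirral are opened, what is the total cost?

Each retail store is assigned to its cheapest site among the open ones.
{Calder, Vance, Wirral}: York→Wirral 3·9=27, Pell→Calder 11·6=66, Farrow→Vance 7·17=119, Elton→Wirral 4·17=68, Brent→Calder 5·19=95, Milton→Calder 3·21=63, Holm→Calder 6·13=78, Ryde→Calder 5·9=45. Service 561; fixed 364; total 925.

Total cost: 925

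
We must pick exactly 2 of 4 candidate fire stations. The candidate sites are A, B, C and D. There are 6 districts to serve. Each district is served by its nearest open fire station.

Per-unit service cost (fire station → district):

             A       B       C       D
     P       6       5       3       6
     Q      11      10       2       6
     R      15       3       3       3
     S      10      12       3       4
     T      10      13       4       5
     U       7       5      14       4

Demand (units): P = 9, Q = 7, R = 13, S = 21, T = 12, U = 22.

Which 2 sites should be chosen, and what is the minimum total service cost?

Choose C and D; total service cost 279.

With exactly 2 open, each district uses its cheapest among the chosen.
{C, D}: P→C 3·9=27, Q→C 2·7=14, R→C 3·13=39, S→C 3·21=63, T→C 4·12=48, U→D 4·22=88. Service cost 279.
{B, C}: service cost 301
{A, C}: service cost 345
Among all 6 size-2 choices, {C, D} is lowest.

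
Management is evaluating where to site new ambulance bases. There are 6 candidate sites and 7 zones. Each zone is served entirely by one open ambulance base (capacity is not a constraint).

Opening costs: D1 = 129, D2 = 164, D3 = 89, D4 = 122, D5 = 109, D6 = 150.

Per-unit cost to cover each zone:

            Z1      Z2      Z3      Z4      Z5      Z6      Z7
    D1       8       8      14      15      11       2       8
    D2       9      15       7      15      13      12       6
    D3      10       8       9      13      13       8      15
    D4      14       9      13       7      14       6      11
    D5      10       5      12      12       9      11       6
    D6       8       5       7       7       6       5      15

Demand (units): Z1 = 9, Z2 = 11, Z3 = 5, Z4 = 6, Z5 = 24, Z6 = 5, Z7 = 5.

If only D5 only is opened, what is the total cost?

Each zone is assigned to its cheapest site among the open ones.
{D5}: Z1→D5 10·9=90, Z2→D5 5·11=55, Z3→D5 12·5=60, Z4→D5 12·6=72, Z5→D5 9·24=216, Z6→D5 11·5=55, Z7→D5 6·5=30. Service 578; fixed 109; total 687.

Total cost: 687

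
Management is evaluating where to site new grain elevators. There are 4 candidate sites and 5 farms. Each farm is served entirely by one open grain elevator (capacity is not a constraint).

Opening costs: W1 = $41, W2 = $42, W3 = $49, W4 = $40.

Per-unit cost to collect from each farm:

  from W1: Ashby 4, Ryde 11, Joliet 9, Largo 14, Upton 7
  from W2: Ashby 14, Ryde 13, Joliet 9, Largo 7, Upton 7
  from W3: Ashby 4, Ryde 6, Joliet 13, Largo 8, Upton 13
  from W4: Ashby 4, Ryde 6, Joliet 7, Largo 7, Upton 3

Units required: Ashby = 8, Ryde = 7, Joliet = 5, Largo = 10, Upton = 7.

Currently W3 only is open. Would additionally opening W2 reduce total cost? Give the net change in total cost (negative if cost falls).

Yes — net change −30 (cost falls by 30).

Current service cost with {W3}: 310.
Adding W2: each farm re-picks its cheapest; new service cost 238, saving 72.
Extra fixed cost: 42. Net change = 42 − 72 = -30.
(Totals: 359 → 329.)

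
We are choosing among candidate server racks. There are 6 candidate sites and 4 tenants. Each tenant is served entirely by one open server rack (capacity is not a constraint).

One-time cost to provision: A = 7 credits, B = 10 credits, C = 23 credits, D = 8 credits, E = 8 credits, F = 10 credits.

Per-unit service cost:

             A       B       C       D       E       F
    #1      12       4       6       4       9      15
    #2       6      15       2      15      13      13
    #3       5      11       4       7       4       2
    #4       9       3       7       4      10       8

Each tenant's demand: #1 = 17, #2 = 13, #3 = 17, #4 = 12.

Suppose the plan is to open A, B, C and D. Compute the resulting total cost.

Total cost: 246

Each tenant is assigned to its cheapest site among the open ones.
{A, B, C, D}: #1→B 4·17=68, #2→C 2·13=26, #3→C 4·17=68, #4→B 3·12=36. Service 198; fixed 48; total 246.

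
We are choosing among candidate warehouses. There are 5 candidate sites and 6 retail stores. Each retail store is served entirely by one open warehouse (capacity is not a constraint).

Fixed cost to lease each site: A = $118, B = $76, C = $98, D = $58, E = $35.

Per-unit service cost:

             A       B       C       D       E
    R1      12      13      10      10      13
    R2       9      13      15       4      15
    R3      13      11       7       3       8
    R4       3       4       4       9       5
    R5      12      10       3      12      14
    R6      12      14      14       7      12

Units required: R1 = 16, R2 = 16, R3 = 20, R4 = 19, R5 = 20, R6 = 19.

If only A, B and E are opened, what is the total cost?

Total cost: 1210

Each retail store is assigned to its cheapest site among the open ones.
{A, B, E}: R1→A 12·16=192, R2→A 9·16=144, R3→E 8·20=160, R4→A 3·19=57, R5→B 10·20=200, R6→A 12·19=228. Service 981; fixed 229; total 1210.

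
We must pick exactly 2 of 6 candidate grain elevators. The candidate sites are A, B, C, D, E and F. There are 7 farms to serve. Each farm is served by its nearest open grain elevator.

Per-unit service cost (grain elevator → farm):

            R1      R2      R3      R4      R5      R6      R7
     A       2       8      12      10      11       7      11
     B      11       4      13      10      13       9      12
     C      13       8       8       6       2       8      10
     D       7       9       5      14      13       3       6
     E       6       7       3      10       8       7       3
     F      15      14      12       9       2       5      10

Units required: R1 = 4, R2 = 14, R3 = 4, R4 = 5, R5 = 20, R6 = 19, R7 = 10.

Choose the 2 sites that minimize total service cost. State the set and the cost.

With exactly 2 open, each farm uses its cheapest among the chosen.
{E, F}: R1→E 6·4=24, R2→E 7·14=98, R3→E 3·4=12, R4→F 9·5=45, R5→F 2·20=40, R6→F 5·19=95, R7→E 3·10=30. Service cost 344.
{C, D}: service cost 347
{C, E}: service cost 367
Among all 15 size-2 choices, {E, F} is lowest.

Choose E and F; total service cost 344.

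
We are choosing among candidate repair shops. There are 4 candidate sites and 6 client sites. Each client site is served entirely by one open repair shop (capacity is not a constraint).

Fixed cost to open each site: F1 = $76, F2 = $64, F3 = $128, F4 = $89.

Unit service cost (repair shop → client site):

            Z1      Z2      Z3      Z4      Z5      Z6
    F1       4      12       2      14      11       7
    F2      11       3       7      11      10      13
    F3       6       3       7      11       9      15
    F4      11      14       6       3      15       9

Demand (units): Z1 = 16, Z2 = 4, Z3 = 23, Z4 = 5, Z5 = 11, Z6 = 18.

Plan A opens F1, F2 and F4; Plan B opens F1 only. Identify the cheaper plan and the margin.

Plan B is cheaper by 51.

Plan A: {F1, F2, F4}: Z1→F1 4·16=64, Z2→F2 3·4=12, Z3→F1 2·23=46, Z4→F4 3·5=15, Z5→F2 10·11=110, Z6→F1 7·18=126. Service 373; fixed 229; total 602.
Plan B: {F1}: Z1→F1 4·16=64, Z2→F1 12·4=48, Z3→F1 2·23=46, Z4→F1 14·5=70, Z5→F1 11·11=121, Z6→F1 7·18=126. Service 475; fixed 76; total 551.
Difference: |602 − 551| = 51.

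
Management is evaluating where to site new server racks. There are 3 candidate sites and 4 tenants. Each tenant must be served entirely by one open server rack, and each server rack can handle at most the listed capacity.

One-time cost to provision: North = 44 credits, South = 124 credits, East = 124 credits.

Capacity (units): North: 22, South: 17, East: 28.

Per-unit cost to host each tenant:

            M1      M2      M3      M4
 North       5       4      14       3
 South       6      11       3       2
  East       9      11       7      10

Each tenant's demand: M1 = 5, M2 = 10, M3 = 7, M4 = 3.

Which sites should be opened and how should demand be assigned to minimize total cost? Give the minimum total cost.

Minimum total cost: 260

Open {North, South}: M1→North 5·5=25, M2→North 4·10=40, M3→South 3·7=21, M4→South 2·3=6.
Loads: North carries 15/22, South carries 10/17. Service 92; fixed 168; total 260.
Next best feasible plan costs 263.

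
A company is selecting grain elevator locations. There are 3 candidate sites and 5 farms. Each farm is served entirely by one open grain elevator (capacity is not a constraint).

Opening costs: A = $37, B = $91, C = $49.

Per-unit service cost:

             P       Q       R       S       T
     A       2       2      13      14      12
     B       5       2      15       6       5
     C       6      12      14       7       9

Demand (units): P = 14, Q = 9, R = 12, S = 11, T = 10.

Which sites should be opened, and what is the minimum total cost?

Open A and B; minimum total cost 446.

For any fixed open set, each farm goes to its cheapest open site; total = fixed + service.
{A, B}: P→A 2·14=28, Q→A 2·9=18, R→A 13·12=156, S→B 6·11=66, T→B 5·10=50. Service 318; fixed 128; total 446.
{A, C}: service 369 + fixed 86 = 455
{B}: P→B 5·14=70, Q→B 2·9=18, R→B 15·12=180, S→B 6·11=66, T→B 5·10=50. Service 384; fixed 91; total 475.
{A, B, C}: P→A 2·14=28, Q→A 2·9=18, R→A 13·12=156, S→B 6·11=66, T→B 5·10=50. Service 318; fixed 177; total 495.
No other subset beats 446.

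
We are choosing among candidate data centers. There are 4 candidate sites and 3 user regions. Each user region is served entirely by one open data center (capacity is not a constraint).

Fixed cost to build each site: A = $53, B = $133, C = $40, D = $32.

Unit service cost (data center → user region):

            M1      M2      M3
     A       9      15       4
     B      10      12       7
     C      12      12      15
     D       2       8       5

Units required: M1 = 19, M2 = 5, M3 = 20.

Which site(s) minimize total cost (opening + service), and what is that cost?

Open D only; minimum total cost 210.

For any fixed open set, each user region goes to its cheapest open site; total = fixed + service.
{D}: M1→D 2·19=38, M2→D 8·5=40, M3→D 5·20=100. Service 178; fixed 32; total 210.
{A, D}: service 158 + fixed 85 = 243
{C, D}: service 178 + fixed 72 = 250
{A, B, C, D}: service 158 + fixed 258 = 416
No other subset beats 210.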